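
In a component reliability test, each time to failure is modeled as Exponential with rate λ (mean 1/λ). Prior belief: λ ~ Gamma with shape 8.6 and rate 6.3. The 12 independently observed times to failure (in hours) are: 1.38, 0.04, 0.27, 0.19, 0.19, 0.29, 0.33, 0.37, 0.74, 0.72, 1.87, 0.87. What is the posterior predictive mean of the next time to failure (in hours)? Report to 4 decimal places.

0.6918

With a Gamma(shape α, rate β) prior on the exponential rate λ, the posterior after n observations with total T = Σxᵢ is Gamma(α+n, β+T).
Sum of observations T = 7.26 hours; n = 12.
Posterior: Gamma(8.6+12, 6.3+7.26) = Gamma(20.6, 13.56).
The predictive distribution for the next observation is Lomax; its mean is β/(α−1) = 13.56/19.6 = 0.6918.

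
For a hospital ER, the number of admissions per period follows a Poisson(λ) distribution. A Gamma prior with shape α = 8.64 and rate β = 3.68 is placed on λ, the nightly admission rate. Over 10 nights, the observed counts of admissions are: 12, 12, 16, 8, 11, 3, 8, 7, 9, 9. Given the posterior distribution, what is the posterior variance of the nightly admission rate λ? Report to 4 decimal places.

0.5538

With a Gamma(shape α, rate β) prior, the Poisson likelihood is conjugate: the posterior is Gamma(α + ΣXᵢ, β + n).
Sum of counts S = 95 over n = 10 nights.
Posterior: Gamma(α+S, β+n) = Gamma(8.64+95, 3.68+10) = Gamma(103.64, 13.68).
Var = α/β² = 103.64/13.68² = 0.5538.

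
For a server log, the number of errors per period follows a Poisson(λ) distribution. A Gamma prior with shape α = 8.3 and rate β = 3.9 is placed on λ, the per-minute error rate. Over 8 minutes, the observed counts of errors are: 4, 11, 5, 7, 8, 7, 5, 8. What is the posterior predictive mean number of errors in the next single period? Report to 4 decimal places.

5.3193

With a Gamma(shape α, rate β) prior, the Poisson likelihood is conjugate: the posterior is Gamma(α + ΣXᵢ, β + n).
Sum of counts S = 55 over n = 8 minutes.
Posterior: Gamma(α+S, β+n) = Gamma(8.3+55, 3.9+8) = Gamma(63.3, 11.9).
The predictive distribution for one future period is NegBinom with mean α/β = 5.3193.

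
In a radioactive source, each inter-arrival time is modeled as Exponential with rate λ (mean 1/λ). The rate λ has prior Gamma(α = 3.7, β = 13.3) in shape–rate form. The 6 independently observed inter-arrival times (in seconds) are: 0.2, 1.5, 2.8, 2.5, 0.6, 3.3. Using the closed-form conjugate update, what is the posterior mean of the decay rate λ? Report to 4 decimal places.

0.4008

With a Gamma(shape α, rate β) prior on the exponential rate λ, the posterior after n observations with total T = Σxᵢ is Gamma(α+n, β+T).
Sum of observations T = 10.9 seconds; n = 6.
Posterior: Gamma(3.7+6, 13.3+10.9) = Gamma(9.7, 24.2).
Posterior mean of λ = α/β = 9.7/24.2 = 0.4008.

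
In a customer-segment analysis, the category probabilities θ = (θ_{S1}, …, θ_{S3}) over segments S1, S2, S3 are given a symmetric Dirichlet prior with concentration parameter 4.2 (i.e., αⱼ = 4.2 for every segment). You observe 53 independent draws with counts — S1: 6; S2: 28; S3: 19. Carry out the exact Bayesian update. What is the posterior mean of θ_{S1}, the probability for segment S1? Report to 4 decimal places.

The Dirichlet prior is conjugate to the Multinomial likelihood: each posterior αⱼ = prior αⱼ + observed count nⱼ.
Posterior concentration: (10.2, 32.2, 23.2), total = 65.6.
E[θ_{S1}|data] = α_{S1}/Σα = 10.2/65.6 = 0.1555.

0.1555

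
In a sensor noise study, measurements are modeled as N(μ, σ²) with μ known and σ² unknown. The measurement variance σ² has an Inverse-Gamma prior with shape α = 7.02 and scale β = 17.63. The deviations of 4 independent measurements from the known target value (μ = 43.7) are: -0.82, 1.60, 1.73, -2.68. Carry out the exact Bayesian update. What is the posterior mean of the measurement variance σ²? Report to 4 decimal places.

3.0341

With known mean μ and an Inverse-Gamma(α, β) prior on σ², the Normal likelihood is conjugate: posterior is Inv-Gamma(α + n/2, β + Σ(xᵢ−μ)²/2).
Σ(xᵢ−μ)² = (-0.82)² + (1.60)² + (1.73)² + (-2.68)² = 13.4077.
Posterior: Inv-Gamma(7.02 + 4/2, 17.63 + 13.4077/2) = Inv-Gamma(9.02, 24.33385).
E[σ²|data] = β/(α−1) = 24.33385/8.02 = 3.0341.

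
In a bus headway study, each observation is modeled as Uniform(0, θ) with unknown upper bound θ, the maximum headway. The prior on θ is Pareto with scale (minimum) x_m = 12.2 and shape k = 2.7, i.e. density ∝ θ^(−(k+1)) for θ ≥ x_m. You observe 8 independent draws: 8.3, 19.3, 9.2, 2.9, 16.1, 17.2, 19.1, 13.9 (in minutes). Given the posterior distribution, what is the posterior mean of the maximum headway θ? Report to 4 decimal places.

21.2897

A Pareto(scale x_m, shape k) prior on the upper bound θ of Uniform(0, θ) is conjugate: posterior is Pareto(max(x_m, max xᵢ), k + n).
Sample maximum = 19.3; prior scale x_m = 12.2 → posterior scale = max = 19.3.
Posterior shape = 2.7 + 8 = 10.7.
E[θ|data] = k·x_m/(k−1) = 10.7·19.3/9.7 = 21.2897.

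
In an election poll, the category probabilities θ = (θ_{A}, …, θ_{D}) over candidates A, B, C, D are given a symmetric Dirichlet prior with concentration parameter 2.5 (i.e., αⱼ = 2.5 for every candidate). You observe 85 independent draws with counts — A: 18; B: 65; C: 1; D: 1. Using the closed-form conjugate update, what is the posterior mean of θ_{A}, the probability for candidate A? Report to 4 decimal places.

The Dirichlet prior is conjugate to the Multinomial likelihood: each posterior αⱼ = prior αⱼ + observed count nⱼ.
Posterior concentration: (20.5, 67.5, 3.5, 3.5), total = 95.0.
E[θ_{A}|data] = α_{A}/Σα = 20.5/95.0 = 0.2158.

0.2158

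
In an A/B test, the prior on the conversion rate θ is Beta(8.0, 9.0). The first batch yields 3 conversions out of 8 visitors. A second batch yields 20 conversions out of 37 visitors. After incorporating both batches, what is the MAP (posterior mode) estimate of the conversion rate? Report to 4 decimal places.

The Beta prior is conjugate to a Binomial/Bernoulli likelihood; the update adds successes to α and failures to β.
After batch 1: Beta(8.0+3, 9.0+5) = Beta(11.0, 14.0).
After batch 2: Beta(11.0+20, 14.0+17) = Beta(31.0, 31.0).
Mode of Beta(a,b) for a,b>1 is (a−1)/(a+b−2) = 30.0/60.0 = 0.5000.

0.5000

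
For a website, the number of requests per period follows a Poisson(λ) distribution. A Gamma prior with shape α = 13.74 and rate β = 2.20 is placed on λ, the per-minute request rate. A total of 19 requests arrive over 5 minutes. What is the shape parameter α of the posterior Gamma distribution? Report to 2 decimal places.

With a Gamma(shape α, rate β) prior, the Poisson likelihood is conjugate: the posterior is Gamma(α + ΣXᵢ, β + n).
Posterior: Gamma(α+S, β+n) = Gamma(13.74+19, 2.20+5) = Gamma(32.74, 7.20).
Posterior α = 32.74.

32.74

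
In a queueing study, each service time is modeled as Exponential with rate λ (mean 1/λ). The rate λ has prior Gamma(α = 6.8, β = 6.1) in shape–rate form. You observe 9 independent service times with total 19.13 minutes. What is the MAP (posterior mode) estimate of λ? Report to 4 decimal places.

0.5866

With a Gamma(shape α, rate β) prior on the exponential rate λ, the posterior after n observations with total T = Σxᵢ is Gamma(α+n, β+T).
Posterior: Gamma(6.8+9, 6.1+19.13) = Gamma(15.8, 25.23).
Mode = (α−1)/β = 0.5866.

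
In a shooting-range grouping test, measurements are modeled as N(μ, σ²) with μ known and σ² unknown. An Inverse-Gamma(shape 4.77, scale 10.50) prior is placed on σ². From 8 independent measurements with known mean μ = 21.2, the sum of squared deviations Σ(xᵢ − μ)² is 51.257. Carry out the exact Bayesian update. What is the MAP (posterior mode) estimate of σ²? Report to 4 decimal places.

3.6979

With known mean μ and an Inverse-Gamma(α, β) prior on σ², the Normal likelihood is conjugate: posterior is Inv-Gamma(α + n/2, β + Σ(xᵢ−μ)²/2).
Posterior: Inv-Gamma(4.77 + 8/2, 10.50 + 51.257/2) = Inv-Gamma(8.77, 36.1285).
Mode = β/(α+1) = 36.1285/9.77 = 3.6979.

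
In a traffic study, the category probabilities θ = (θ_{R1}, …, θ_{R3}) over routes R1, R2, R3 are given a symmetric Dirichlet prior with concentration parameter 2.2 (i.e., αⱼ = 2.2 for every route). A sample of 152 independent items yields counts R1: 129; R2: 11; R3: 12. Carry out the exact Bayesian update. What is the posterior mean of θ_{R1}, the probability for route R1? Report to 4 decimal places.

0.8272

The Dirichlet prior is conjugate to the Multinomial likelihood: each posterior αⱼ = prior αⱼ + observed count nⱼ.
Posterior concentration: (131.2, 13.2, 14.2), total = 158.6.
E[θ_{R1}|data] = α_{R1}/Σα = 131.2/158.6 = 0.8272.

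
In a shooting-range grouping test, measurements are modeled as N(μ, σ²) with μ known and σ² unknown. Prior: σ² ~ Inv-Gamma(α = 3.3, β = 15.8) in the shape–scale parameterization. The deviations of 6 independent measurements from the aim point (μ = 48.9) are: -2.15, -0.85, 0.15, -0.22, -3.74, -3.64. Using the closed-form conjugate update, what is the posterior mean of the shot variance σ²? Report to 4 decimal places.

With known mean μ and an Inverse-Gamma(α, β) prior on σ², the Normal likelihood is conjugate: posterior is Inv-Gamma(α + n/2, β + Σ(xᵢ−μ)²/2).
Σ(xᵢ−μ)² = (-2.15)² + (-0.85)² + (0.15)² + (-0.22)² + (-3.74)² + (-3.64)² = 32.6531.
Posterior: Inv-Gamma(3.3 + 6/2, 15.8 + 32.6531/2) = Inv-Gamma(6.30, 32.12655).
E[σ²|data] = β/(α−1) = 32.12655/5.30 = 6.0616.

6.0616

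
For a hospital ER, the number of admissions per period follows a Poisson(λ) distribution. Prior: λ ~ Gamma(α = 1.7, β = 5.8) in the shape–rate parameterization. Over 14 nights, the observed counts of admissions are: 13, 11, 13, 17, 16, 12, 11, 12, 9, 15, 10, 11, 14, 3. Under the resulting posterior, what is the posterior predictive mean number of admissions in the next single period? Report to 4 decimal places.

8.5202

With a Gamma(shape α, rate β) prior, the Poisson likelihood is conjugate: the posterior is Gamma(α + ΣXᵢ, β + n).
Sum of counts S = 167 over n = 14 nights.
Posterior: Gamma(α+S, β+n) = Gamma(1.7+167, 5.8+14) = Gamma(168.7, 19.8).
The predictive distribution for one future period is NegBinom with mean α/β = 8.5202.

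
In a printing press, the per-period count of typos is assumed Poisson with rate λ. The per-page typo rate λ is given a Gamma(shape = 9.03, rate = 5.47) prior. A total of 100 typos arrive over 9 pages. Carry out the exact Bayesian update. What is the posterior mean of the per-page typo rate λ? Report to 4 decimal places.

7.5349

With a Gamma(shape α, rate β) prior, the Poisson likelihood is conjugate: the posterior is Gamma(α + ΣXᵢ, β + n).
Posterior: Gamma(α+S, β+n) = Gamma(9.03+100, 5.47+9) = Gamma(109.03, 14.47).
Posterior mean = α/β = 109.03/14.47 = 7.5349.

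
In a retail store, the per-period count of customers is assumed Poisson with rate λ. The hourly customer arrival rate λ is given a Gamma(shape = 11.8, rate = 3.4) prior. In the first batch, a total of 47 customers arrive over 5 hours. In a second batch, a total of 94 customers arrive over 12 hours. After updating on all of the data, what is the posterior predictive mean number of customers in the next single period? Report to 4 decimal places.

With a Gamma(shape α, rate β) prior, the Poisson likelihood is conjugate: the posterior is Gamma(α + ΣXᵢ, β + n).
After batch 1: Gamma(α+S, β+n) = Gamma(11.8+47, 3.4+5) = Gamma(58.8, 8.4).
After batch 2: Gamma(α+S, β+n) = Gamma(58.8+94, 8.4+12) = Gamma(152.8, 20.4).
The predictive distribution for one future period is NegBinom with mean α/β = 7.4902.

7.4902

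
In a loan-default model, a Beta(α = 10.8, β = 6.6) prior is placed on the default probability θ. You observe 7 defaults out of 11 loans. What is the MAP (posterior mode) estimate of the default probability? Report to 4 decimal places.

0.6364

The Beta prior is conjugate to a Binomial/Bernoulli likelihood; the update adds successes to α and failures to β.
Posterior: Beta(α+k, β+n−k) = Beta(10.8+7, 6.6+4) = Beta(17.8, 10.6).
Mode of Beta(a,b) for a,b>1 is (a−1)/(a+b−2) = 16.8/26.4 = 0.6364.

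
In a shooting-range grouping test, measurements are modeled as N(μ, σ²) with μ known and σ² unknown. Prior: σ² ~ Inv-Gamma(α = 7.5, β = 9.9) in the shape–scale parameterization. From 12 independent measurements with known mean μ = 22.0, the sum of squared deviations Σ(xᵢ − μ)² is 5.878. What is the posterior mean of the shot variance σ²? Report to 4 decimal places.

1.0271

With known mean μ and an Inverse-Gamma(α, β) prior on σ², the Normal likelihood is conjugate: posterior is Inv-Gamma(α + n/2, β + Σ(xᵢ−μ)²/2).
Posterior: Inv-Gamma(7.5 + 12/2, 9.9 + 5.878/2) = Inv-Gamma(13.50, 12.8390).
E[σ²|data] = β/(α−1) = 12.8390/12.50 = 1.0271.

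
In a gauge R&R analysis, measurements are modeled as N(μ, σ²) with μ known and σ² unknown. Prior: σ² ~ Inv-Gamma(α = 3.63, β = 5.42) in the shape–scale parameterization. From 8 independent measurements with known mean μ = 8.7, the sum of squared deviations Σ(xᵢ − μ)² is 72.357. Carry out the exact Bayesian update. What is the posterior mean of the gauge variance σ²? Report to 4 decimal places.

6.2743

With known mean μ and an Inverse-Gamma(α, β) prior on σ², the Normal likelihood is conjugate: posterior is Inv-Gamma(α + n/2, β + Σ(xᵢ−μ)²/2).
Posterior: Inv-Gamma(3.63 + 8/2, 5.42 + 72.357/2) = Inv-Gamma(7.63, 41.5985).
E[σ²|data] = β/(α−1) = 41.5985/6.63 = 6.2743.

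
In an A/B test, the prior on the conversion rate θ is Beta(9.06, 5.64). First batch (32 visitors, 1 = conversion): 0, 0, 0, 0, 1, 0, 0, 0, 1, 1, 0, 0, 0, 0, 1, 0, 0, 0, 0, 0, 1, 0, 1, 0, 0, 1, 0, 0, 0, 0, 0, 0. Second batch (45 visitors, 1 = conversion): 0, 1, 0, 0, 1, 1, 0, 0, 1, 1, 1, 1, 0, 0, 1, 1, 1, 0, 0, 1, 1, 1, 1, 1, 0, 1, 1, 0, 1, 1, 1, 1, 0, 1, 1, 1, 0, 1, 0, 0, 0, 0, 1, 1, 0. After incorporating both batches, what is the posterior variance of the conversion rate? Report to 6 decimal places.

0.002687

The Beta prior is conjugate to a Binomial/Bernoulli likelihood; the update adds successes to α and failures to β.
After batch 1: Beta(9.06+7, 5.64+25) = Beta(16.06, 30.64).
After batch 2: Beta(16.06+27, 30.64+18) = Beta(43.06, 48.64).
Var = αβ/((α+β)²(α+β+1)) = 43.06·48.64/(91.70²·92.70) = 0.002687.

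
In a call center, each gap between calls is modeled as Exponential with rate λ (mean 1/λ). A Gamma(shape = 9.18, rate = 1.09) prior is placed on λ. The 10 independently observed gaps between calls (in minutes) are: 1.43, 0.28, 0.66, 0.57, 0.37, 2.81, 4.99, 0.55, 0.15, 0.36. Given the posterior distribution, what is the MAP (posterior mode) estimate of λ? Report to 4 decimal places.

With a Gamma(shape α, rate β) prior on the exponential rate λ, the posterior after n observations with total T = Σxᵢ is Gamma(α+n, β+T).
Sum of observations T = 12.17 minutes; n = 10.
Posterior: Gamma(9.18+10, 1.09+12.17) = Gamma(19.18, 13.26).
Mode = (α−1)/β = 1.3710.

1.3710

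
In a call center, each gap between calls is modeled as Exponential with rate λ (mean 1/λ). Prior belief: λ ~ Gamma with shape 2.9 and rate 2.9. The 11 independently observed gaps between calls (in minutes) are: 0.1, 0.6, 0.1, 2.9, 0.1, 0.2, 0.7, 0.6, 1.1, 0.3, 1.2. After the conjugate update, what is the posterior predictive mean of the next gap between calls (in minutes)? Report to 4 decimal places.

0.8372

With a Gamma(shape α, rate β) prior on the exponential rate λ, the posterior after n observations with total T = Σxᵢ is Gamma(α+n, β+T).
Sum of observations T = 7.9 minutes; n = 11.
Posterior: Gamma(2.9+11, 2.9+7.9) = Gamma(13.9, 10.8).
The predictive distribution for the next observation is Lomax; its mean is β/(α−1) = 10.8/12.9 = 0.8372.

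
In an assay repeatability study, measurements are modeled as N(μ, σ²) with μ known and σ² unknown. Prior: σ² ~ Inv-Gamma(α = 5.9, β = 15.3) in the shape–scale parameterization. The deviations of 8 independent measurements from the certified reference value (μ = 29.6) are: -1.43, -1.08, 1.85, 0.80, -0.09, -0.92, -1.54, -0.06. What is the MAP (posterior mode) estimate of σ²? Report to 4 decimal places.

With known mean μ and an Inverse-Gamma(α, β) prior on σ², the Normal likelihood is conjugate: posterior is Inv-Gamma(α + n/2, β + Σ(xᵢ−μ)²/2).
Σ(xᵢ−μ)² = (-1.43)² + (-1.08)² + (1.85)² + (0.80)² + (-0.09)² + (-0.92)² + (-1.54)² + (-0.06)² = 10.5035.
Posterior: Inv-Gamma(5.9 + 8/2, 15.3 + 10.5035/2) = Inv-Gamma(9.90, 20.55175).
Mode = β/(α+1) = 20.55175/10.90 = 1.8855.

1.8855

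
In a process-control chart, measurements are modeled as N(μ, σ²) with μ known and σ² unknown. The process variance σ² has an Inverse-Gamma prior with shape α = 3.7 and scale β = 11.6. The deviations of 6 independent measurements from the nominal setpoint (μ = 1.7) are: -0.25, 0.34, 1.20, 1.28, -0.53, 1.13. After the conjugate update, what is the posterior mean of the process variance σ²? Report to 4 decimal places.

2.4574

With known mean μ and an Inverse-Gamma(α, β) prior on σ², the Normal likelihood is conjugate: posterior is Inv-Gamma(α + n/2, β + Σ(xᵢ−μ)²/2).
Σ(xᵢ−μ)² = (-0.25)² + (0.34)² + (1.20)² + (1.28)² + (-0.53)² + (1.13)² = 4.8143.
Posterior: Inv-Gamma(3.7 + 6/2, 11.6 + 4.8143/2) = Inv-Gamma(6.70, 14.00715).
E[σ²|data] = β/(α−1) = 14.00715/5.70 = 2.4574.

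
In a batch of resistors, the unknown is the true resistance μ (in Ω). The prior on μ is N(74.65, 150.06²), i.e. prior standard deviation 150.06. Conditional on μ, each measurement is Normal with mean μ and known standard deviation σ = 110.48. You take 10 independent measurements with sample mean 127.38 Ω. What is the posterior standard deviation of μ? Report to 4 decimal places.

For Normal data with known variance σ², a Normal(μ₀, σ₀²) prior on μ is conjugate. Posterior precision = 1/σ₀² + n/σ²; posterior mean is the precision-weighted average of μ₀ and x̄.
σ₀² = 150.06² = 22518.0036, σ² = 110.48² = 12205.8304; σ² + n·σ₀² = 12205.8304 + 10·22518.0036 = 237385.8664.
Posterior precision = 1/σ₀² + n/σ² = 1/22518.0036 + 10/12205.8304 = (σ² + n·σ₀²)/(σ₀²σ²) = 237385.8664/(22518.0036·12205.8304); posterior variance σₙ² = σ₀²σ²/(σ² + n·σ₀²) = 22518.0036·12205.8304/237385.8664 = 1157.823492.
Posterior SD = √σₙ² = √(22518.0036·12205.8304/237385.8664) = 34.0268.

34.0268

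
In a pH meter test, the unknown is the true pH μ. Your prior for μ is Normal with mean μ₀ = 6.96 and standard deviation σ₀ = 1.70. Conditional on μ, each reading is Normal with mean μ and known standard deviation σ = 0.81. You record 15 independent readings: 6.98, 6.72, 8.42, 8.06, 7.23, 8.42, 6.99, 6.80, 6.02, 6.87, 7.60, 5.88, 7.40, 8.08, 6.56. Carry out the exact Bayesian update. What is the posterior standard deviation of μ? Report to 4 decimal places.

0.2076

For Normal data with known variance σ², a Normal(μ₀, σ₀²) prior on μ is conjugate. Posterior precision = 1/σ₀² + n/σ²; posterior mean is the precision-weighted average of μ₀ and x̄.
σ₀² = 1.70² = 2.89, σ² = 0.81² = 0.6561; σ² + n·σ₀² = 0.6561 + 15·2.89 = 44.0061.
Posterior precision = 1/σ₀² + n/σ² = 1/2.89 + 15/0.6561 = (σ² + n·σ₀²)/(σ₀²σ²) = 44.0061/(2.89·0.6561); posterior variance σₙ² = σ₀²σ²/(σ² + n·σ₀²) = 2.89·0.6561/44.0061 = 0.043088.
Posterior SD = √σₙ² = √(2.89·0.6561/44.0061) = 0.2076.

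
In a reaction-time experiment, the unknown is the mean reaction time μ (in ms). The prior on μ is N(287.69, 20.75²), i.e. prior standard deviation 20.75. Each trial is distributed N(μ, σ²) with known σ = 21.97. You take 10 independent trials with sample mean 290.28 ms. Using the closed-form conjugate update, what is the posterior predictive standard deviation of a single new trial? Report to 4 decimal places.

For Normal data with known variance σ², a Normal(μ₀, σ₀²) prior on μ is conjugate. Posterior precision = 1/σ₀² + n/σ²; posterior mean is the precision-weighted average of μ₀ and x̄.
σ₀² = 20.75² = 430.5625, σ² = 21.97² = 482.6809; σ² + n·σ₀² = 482.6809 + 10·430.5625 = 4788.3059.
Posterior precision = 1/σ₀² + n/σ² = 1/430.5625 + 10/482.6809 = (σ² + n·σ₀²)/(σ₀²σ²) = 4788.3059/(430.5625·482.6809); posterior variance σₙ² = σ₀²σ²/(σ² + n·σ₀²) = 430.5625·482.6809/4788.3059 = 43.402468.
Predictive variance for one new observation = σₙ² + σ² = 430.5625·482.6809/4788.3059 + 482.6809 = σ²·(σ₀² + 4788.3059)/4788.3059 = 482.6809·5218.8684/4788.3059 = 526.083368; SD = √(482.6809·5218.8684/4788.3059) = 22.9365.

22.9365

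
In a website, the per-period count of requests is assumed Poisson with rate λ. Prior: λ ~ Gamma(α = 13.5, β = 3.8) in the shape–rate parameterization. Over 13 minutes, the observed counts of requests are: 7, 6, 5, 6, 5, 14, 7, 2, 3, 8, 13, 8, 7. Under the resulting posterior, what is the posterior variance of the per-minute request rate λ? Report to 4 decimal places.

With a Gamma(shape α, rate β) prior, the Poisson likelihood is conjugate: the posterior is Gamma(α + ΣXᵢ, β + n).
Sum of counts S = 91 over n = 13 minutes.
Posterior: Gamma(α+S, β+n) = Gamma(13.5+91, 3.8+13) = Gamma(104.5, 16.8).
Var = α/β² = 104.5/16.8² = 0.3703.

0.3703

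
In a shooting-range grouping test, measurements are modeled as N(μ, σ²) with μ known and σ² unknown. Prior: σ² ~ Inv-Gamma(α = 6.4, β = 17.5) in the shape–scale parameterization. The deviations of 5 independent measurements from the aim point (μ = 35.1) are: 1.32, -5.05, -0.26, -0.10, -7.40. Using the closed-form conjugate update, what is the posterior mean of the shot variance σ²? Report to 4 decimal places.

With known mean μ and an Inverse-Gamma(α, β) prior on σ², the Normal likelihood is conjugate: posterior is Inv-Gamma(α + n/2, β + Σ(xᵢ−μ)²/2).
Σ(xᵢ−μ)² = (1.32)² + (-5.05)² + (-0.26)² + (-0.10)² + (-7.40)² = 82.0825.
Posterior: Inv-Gamma(6.4 + 5/2, 17.5 + 82.0825/2) = Inv-Gamma(8.90, 58.54125).
E[σ²|data] = β/(α−1) = 58.54125/7.90 = 7.4103.

7.4103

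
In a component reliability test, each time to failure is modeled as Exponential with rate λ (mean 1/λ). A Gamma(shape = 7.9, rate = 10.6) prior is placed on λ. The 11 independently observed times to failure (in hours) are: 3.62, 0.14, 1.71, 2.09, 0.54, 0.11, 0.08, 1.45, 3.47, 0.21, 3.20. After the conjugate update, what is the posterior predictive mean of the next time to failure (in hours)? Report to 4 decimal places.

1.5207

With a Gamma(shape α, rate β) prior on the exponential rate λ, the posterior after n observations with total T = Σxᵢ is Gamma(α+n, β+T).
Sum of observations T = 16.62 hours; n = 11.
Posterior: Gamma(7.9+11, 10.6+16.62) = Gamma(18.9, 27.22).
The predictive distribution for the next observation is Lomax; its mean is β/(α−1) = 27.22/17.9 = 1.5207.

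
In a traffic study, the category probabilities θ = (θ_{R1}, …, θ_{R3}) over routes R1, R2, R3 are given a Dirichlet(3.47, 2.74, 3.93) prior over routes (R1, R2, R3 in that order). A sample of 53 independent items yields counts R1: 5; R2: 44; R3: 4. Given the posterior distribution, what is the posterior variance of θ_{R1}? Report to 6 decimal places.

0.001811

The Dirichlet prior is conjugate to the Multinomial likelihood: each posterior αⱼ = prior αⱼ + observed count nⱼ.
Posterior concentration: (8.47, 46.74, 7.93), total = 63.14.
Var[θ_j] = α_j(Σα−α_j)/((Σα)²(Σα+1)) = 8.47·54.67/(63.14²·64.14) = 0.001811.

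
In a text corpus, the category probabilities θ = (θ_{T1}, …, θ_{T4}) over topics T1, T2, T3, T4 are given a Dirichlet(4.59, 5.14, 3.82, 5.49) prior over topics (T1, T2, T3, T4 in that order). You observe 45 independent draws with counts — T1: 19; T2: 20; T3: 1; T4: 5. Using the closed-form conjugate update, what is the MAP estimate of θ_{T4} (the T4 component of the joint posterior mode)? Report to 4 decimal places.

0.1581

The Dirichlet prior is conjugate to the Multinomial likelihood: each posterior αⱼ = prior αⱼ + observed count nⱼ.
Posterior concentration: (23.59, 25.14, 4.82, 10.49), total = 64.04.
Joint mode component: (α_{T4}−1)/(Σα−K) = 9.49/60.04 = 0.1581.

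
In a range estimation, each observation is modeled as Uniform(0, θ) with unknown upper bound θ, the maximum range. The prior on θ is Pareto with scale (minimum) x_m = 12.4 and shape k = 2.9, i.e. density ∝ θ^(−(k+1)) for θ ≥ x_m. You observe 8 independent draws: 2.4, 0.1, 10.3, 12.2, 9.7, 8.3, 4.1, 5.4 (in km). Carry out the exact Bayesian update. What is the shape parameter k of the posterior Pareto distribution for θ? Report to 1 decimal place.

A Pareto(scale x_m, shape k) prior on the upper bound θ of Uniform(0, θ) is conjugate: posterior is Pareto(max(x_m, max xᵢ), k + n).
Sample maximum = 12.2; prior scale x_m = 12.4 → posterior scale = max = 12.4.
Posterior shape = 2.9 + 8 = 10.9.
Posterior shape k = 10.9.

10.9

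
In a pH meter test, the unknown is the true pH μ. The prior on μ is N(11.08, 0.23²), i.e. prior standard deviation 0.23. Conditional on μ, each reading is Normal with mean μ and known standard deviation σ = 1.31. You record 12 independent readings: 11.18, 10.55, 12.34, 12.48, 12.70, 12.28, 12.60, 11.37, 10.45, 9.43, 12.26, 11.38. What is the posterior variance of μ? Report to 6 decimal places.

0.038616

For Normal data with known variance σ², a Normal(μ₀, σ₀²) prior on μ is conjugate. Posterior precision = 1/σ₀² + n/σ²; posterior mean is the precision-weighted average of μ₀ and x̄.
σ₀² = 0.23² = 0.0529, σ² = 1.31² = 1.7161; σ² + n·σ₀² = 1.7161 + 12·0.0529 = 2.3509.
Posterior precision = 1/σ₀² + n/σ² = 1/0.0529 + 12/1.7161 = (σ² + n·σ₀²)/(σ₀²σ²) = 2.3509/(0.0529·1.7161); posterior variance σₙ² = σ₀²σ²/(σ² + n·σ₀²) = 0.0529·1.7161/2.3509 = 0.038616.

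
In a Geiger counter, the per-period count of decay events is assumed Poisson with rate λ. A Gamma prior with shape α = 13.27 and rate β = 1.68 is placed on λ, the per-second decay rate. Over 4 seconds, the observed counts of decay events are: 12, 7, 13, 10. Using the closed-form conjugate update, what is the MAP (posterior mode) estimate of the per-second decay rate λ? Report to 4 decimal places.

9.5546

With a Gamma(shape α, rate β) prior, the Poisson likelihood is conjugate: the posterior is Gamma(α + ΣXᵢ, β + n).
Sum of counts S = 42 over n = 4 seconds.
Posterior: Gamma(α+S, β+n) = Gamma(13.27+42, 1.68+4) = Gamma(55.27, 5.68).
Mode of Gamma(α,β) for α≥1 is (α−1)/β = 54.27/5.68 = 9.5546.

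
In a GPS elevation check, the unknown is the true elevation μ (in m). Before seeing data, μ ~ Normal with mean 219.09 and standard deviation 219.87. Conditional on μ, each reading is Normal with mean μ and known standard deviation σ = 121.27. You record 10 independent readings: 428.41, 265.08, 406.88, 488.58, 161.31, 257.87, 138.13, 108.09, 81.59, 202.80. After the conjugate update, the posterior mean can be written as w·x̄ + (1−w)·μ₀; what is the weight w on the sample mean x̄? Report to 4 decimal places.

0.9705

For Normal data with known variance σ², a Normal(μ₀, σ₀²) prior on μ is conjugate. Posterior precision = 1/σ₀² + n/σ²; posterior mean is the precision-weighted average of μ₀ and x̄.
σ₀² = 219.87² = 48342.8169, σ² = 121.27² = 14706.4129. Prior precision 1/σ₀² = 1/48342.8169; data precision n/σ² = 10/14706.4129.
w = (n/σ²)/(1/σ₀² + n/σ²) = n·σ₀²/(σ² + n·σ₀²) = 10·48342.8169/(14706.4129 + 10·48342.8169) = 483428.169/498134.5819 = 0.9705.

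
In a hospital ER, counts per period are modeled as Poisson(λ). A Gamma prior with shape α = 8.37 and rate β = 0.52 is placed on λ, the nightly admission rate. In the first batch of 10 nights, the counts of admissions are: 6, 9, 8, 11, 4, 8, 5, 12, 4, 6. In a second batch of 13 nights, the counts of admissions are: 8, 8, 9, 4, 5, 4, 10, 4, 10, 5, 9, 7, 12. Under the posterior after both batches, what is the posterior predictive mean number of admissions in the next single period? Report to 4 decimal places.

7.4987

With a Gamma(shape α, rate β) prior, the Poisson likelihood is conjugate: the posterior is Gamma(α + ΣXᵢ, β + n).
Batch 1: sum of counts S = 73 over n = 10 nights.
After batch 1: Gamma(α+S, β+n) = Gamma(8.37+73, 0.52+10) = Gamma(81.37, 10.52).
Batch 2: sum of counts S = 95 over n = 13 nights.
After batch 2: Gamma(α+S, β+n) = Gamma(81.37+95, 10.52+13) = Gamma(176.37, 23.52).
The predictive distribution for one future period is NegBinom with mean α/β = 7.4987.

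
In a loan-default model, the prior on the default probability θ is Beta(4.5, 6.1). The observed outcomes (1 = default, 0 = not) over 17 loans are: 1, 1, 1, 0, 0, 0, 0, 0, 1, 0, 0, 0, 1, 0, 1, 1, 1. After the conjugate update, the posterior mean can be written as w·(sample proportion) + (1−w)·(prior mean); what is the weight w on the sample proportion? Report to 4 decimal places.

The Beta prior is conjugate to a Binomial/Bernoulli likelihood; the update adds successes to α and failures to β.
Posterior mean = (α₀+k)/(α₀+β₀+n) = [n/(α₀+β₀+n)]·(k/n) + [(α₀+β₀)/(α₀+β₀+n)]·α₀/(α₀+β₀), so only n and the prior enter the weight.
The weight on the data is w = n/(α₀+β₀+n) = 17/(4.5+6.1+17) = 17/27.6 = 0.6159.

0.6159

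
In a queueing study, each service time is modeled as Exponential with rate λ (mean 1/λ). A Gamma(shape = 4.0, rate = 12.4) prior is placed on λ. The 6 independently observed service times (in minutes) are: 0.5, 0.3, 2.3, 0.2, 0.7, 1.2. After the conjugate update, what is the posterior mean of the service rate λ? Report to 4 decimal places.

With a Gamma(shape α, rate β) prior on the exponential rate λ, the posterior after n observations with total T = Σxᵢ is Gamma(α+n, β+T).
Sum of observations T = 5.2 minutes; n = 6.
Posterior: Gamma(4.0+6, 12.4+5.2) = Gamma(10.0, 17.6).
Posterior mean of λ = α/β = 10.0/17.6 = 0.5682.

0.5682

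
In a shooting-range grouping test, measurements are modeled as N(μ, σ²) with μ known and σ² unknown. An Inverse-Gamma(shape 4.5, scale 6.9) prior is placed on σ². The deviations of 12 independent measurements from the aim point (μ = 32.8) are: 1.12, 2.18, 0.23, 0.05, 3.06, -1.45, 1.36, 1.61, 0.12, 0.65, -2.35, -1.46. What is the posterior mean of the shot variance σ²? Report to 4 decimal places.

With known mean μ and an Inverse-Gamma(α, β) prior on σ², the Normal likelihood is conjugate: posterior is Inv-Gamma(α + n/2, β + Σ(xᵢ−μ)²/2).
Σ(xᵢ−μ)² = (1.12)² + (2.18)² + (0.23)² + (0.05)² + (3.06)² + (-1.45)² + (1.36)² + (1.61)² + (0.12)² + (0.65)² + (-2.35)² + (-1.46)² = 30.0610.
Posterior: Inv-Gamma(4.5 + 12/2, 6.9 + 30.0610/2) = Inv-Gamma(10.50, 21.93050).
E[σ²|data] = β/(α−1) = 21.93050/9.50 = 2.3085.

2.3085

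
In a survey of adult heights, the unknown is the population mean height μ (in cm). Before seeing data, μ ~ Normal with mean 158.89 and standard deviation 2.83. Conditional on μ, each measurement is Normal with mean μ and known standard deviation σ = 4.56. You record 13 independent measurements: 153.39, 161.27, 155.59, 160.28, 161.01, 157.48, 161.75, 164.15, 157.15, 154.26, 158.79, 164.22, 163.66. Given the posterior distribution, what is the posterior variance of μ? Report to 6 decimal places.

For Normal data with known variance σ², a Normal(μ₀, σ₀²) prior on μ is conjugate. Posterior precision = 1/σ₀² + n/σ²; posterior mean is the precision-weighted average of μ₀ and x̄.
σ₀² = 2.83² = 8.0089, σ² = 4.56² = 20.7936; σ² + n·σ₀² = 20.7936 + 13·8.0089 = 124.9093.
Posterior precision = 1/σ₀² + n/σ² = 1/8.0089 + 13/20.7936 = (σ² + n·σ₀²)/(σ₀²σ²) = 124.9093/(8.0089·20.7936); posterior variance σₙ² = σ₀²σ²/(σ² + n·σ₀²) = 8.0089·20.7936/124.9093 = 1.333238.

1.333238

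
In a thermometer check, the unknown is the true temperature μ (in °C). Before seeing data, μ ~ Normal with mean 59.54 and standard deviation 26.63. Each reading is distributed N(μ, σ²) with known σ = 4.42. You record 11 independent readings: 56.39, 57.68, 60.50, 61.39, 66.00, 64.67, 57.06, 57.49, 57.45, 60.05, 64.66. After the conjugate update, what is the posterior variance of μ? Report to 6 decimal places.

1.771600

For Normal data with known variance σ², a Normal(μ₀, σ₀²) prior on μ is conjugate. Posterior precision = 1/σ₀² + n/σ²; posterior mean is the precision-weighted average of μ₀ and x̄.
σ₀² = 26.63² = 709.1569, σ² = 4.42² = 19.5364; σ² + n·σ₀² = 19.5364 + 11·709.1569 = 7820.2623.
Posterior precision = 1/σ₀² + n/σ² = 1/709.1569 + 11/19.5364 = (σ² + n·σ₀²)/(σ₀²σ²) = 7820.2623/(709.1569·19.5364); posterior variance σₙ² = σ₀²σ²/(σ² + n·σ₀²) = 709.1569·19.5364/7820.2623 = 1.771600.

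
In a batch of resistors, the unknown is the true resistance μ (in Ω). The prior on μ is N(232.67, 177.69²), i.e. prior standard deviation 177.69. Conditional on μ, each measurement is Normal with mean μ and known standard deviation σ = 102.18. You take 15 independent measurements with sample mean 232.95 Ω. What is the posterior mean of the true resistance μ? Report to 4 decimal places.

232.9440

For Normal data with known variance σ², a Normal(μ₀, σ₀²) prior on μ is conjugate. Posterior precision = 1/σ₀² + n/σ²; posterior mean is the precision-weighted average of μ₀ and x̄.
n·x̄ = 15·232.95 = 3494.25.
σ₀² = 177.69² = 31573.7361, σ² = 102.18² = 10440.7524; σ² + n·σ₀² = 10440.7524 + 15·31573.7361 = 484046.7939.
Posterior mean = (μ₀/σ₀² + n·x̄/σ²)/(1/σ₀² + n/σ²) = (σ²·μ₀ + σ₀²·n·x̄)/(σ² + n·σ₀²) = (10440.7524·232.67 + 31573.7361·3494.25)/484046.7939 = 112755777.228333/484046.7939 = 232.9440.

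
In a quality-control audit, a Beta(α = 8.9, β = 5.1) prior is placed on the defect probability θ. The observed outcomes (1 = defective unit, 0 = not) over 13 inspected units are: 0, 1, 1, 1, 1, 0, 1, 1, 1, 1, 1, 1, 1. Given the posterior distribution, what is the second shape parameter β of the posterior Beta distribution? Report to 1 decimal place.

7.1

The Beta prior is conjugate to a Binomial/Bernoulli likelihood; the update adds successes to α and failures to β.
Posterior: Beta(α+k, β+n−k) = Beta(8.9+11, 5.1+2) = Beta(19.9, 7.1).
Posterior β = 7.1.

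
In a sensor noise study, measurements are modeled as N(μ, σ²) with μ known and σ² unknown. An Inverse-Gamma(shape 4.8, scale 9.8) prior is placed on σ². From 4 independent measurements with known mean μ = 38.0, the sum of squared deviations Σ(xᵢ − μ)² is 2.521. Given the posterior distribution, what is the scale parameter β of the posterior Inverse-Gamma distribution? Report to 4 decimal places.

With known mean μ and an Inverse-Gamma(α, β) prior on σ², the Normal likelihood is conjugate: posterior is Inv-Gamma(α + n/2, β + Σ(xᵢ−μ)²/2).
Posterior: Inv-Gamma(4.8 + 4/2, 9.8 + 2.521/2) = Inv-Gamma(6.80, 11.0605).
Posterior β = 11.0605.

11.0605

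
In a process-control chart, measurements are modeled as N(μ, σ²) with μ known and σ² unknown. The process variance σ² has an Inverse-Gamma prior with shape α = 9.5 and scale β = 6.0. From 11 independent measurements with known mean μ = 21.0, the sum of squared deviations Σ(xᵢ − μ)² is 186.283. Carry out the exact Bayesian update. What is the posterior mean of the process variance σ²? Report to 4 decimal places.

With known mean μ and an Inverse-Gamma(α, β) prior on σ², the Normal likelihood is conjugate: posterior is Inv-Gamma(α + n/2, β + Σ(xᵢ−μ)²/2).
Posterior: Inv-Gamma(9.5 + 11/2, 6.0 + 186.283/2) = Inv-Gamma(15.00, 99.1415).
E[σ²|data] = β/(α−1) = 99.1415/14.00 = 7.0815.

7.0815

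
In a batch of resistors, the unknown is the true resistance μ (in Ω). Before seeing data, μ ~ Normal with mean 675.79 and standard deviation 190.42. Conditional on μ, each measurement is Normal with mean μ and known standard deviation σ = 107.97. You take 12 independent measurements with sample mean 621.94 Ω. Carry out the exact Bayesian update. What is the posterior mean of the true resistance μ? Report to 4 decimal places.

623.3451

For Normal data with known variance σ², a Normal(μ₀, σ₀²) prior on μ is conjugate. Posterior precision = 1/σ₀² + n/σ²; posterior mean is the precision-weighted average of μ₀ and x̄.
n·x̄ = 12·621.94 = 7463.28.
σ₀² = 190.42² = 36259.7764, σ² = 107.97² = 11657.5209; σ² + n·σ₀² = 11657.5209 + 12·36259.7764 = 446774.8377.
Posterior mean = (μ₀/σ₀² + n·x̄/σ²)/(1/σ₀² + n/σ²) = (σ²·μ₀ + σ₀²·n·x̄)/(σ² + n·σ₀²) = (11657.5209·675.79 + 36259.7764·7463.28)/446774.8377 = 278494900.059603/446774.8377 = 623.3451.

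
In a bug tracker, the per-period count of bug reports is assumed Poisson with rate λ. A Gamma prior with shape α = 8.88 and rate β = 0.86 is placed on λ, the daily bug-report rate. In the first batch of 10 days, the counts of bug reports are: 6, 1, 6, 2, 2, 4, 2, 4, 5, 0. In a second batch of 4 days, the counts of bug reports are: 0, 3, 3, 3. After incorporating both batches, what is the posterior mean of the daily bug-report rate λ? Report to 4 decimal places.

3.3567

With a Gamma(shape α, rate β) prior, the Poisson likelihood is conjugate: the posterior is Gamma(α + ΣXᵢ, β + n).
Batch 1: sum of counts S = 32 over n = 10 days.
After batch 1: Gamma(α+S, β+n) = Gamma(8.88+32, 0.86+10) = Gamma(40.88, 10.86).
Batch 2: sum of counts S = 9 over n = 4 days.
After batch 2: Gamma(α+S, β+n) = Gamma(40.88+9, 10.86+4) = Gamma(49.88, 14.86).
Posterior mean = α/β = 49.88/14.86 = 3.3567.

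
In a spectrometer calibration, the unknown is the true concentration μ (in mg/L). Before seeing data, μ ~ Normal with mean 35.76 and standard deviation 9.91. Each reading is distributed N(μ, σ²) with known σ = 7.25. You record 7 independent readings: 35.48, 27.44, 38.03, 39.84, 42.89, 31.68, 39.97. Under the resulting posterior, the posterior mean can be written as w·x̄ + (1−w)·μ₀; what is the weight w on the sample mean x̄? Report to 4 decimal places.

0.9290

For Normal data with known variance σ², a Normal(μ₀, σ₀²) prior on μ is conjugate. Posterior precision = 1/σ₀² + n/σ²; posterior mean is the precision-weighted average of μ₀ and x̄.
σ₀² = 9.91² = 98.2081, σ² = 7.25² = 52.5625. Prior precision 1/σ₀² = 1/98.2081; data precision n/σ² = 7/52.5625.
w = (n/σ²)/(1/σ₀² + n/σ²) = n·σ₀²/(σ² + n·σ₀²) = 7·98.2081/(52.5625 + 7·98.2081) = 687.4567/740.0192 = 0.9290.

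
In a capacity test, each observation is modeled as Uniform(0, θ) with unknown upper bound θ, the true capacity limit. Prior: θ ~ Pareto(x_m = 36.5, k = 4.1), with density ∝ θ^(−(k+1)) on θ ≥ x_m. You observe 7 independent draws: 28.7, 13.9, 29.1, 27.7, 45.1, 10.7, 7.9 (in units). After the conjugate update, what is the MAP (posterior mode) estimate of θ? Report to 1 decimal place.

45.1

A Pareto(scale x_m, shape k) prior on the upper bound θ of Uniform(0, θ) is conjugate: posterior is Pareto(max(x_m, max xᵢ), k + n).
Sample maximum = 45.1; prior scale x_m = 36.5 → posterior scale = max = 45.1.
Posterior shape = 4.1 + 7 = 11.1.
The Pareto density is decreasing on [x_m, ∞), so the mode is x_m = 45.1.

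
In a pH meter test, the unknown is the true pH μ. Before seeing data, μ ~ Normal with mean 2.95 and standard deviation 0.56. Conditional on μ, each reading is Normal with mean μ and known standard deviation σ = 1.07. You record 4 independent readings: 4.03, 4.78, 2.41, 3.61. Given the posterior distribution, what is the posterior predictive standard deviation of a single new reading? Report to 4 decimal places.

For Normal data with known variance σ², a Normal(μ₀, σ₀²) prior on μ is conjugate. Posterior precision = 1/σ₀² + n/σ²; posterior mean is the precision-weighted average of μ₀ and x̄.
σ₀² = 0.56² = 0.3136, σ² = 1.07² = 1.1449; σ² + n·σ₀² = 1.1449 + 4·0.3136 = 2.3993.
Posterior precision = 1/σ₀² + n/σ² = 1/0.3136 + 4/1.1449 = (σ² + n·σ₀²)/(σ₀²σ²) = 2.3993/(0.3136·1.1449); posterior variance σₙ² = σ₀²σ²/(σ² + n·σ₀²) = 0.3136·1.1449/2.3993 = 0.149644.
Predictive variance for one new observation = σₙ² + σ² = 0.3136·1.1449/2.3993 + 1.1449 = σ²·(σ₀² + 2.3993)/2.3993 = 1.1449·2.7129/2.3993 = 1.294544; SD = √(1.1449·2.7129/2.3993) = 1.1378.

1.1378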